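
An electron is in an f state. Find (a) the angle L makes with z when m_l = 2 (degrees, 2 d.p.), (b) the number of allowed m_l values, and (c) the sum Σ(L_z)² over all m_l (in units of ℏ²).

θ(m_l=2) ≈ 54.74°; 7 values; Σ(L_z)² = 28 ℏ²

For an f orbital, l = 3.
For m_l = 2: cos θ = 2/√12, θ ≈ 54.74°.
There are 2l+1 = 7 values of m_l.
Σ m_l² = 28, so Σ(L_z)² = 28 ℏ².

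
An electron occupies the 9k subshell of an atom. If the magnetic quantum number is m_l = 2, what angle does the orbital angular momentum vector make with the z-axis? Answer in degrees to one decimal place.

9k means n = 9, l = 7.
|L|² = l(l+1)ℏ² = 56ℏ², so |L| = 2√14 ℏ.
L_z = m_l ℏ = 2ℏ.
cos θ = L_z/|L| = 2/√56, so θ ≈ 74.5°.

θ ≈ 74.5°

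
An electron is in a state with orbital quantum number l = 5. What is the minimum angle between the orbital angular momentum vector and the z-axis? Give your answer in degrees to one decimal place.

θ_min ≈ 24.1°

|L| = √(l(l+1)) ℏ = √30 ℏ.
The smallest angle corresponds to the largest L_z, i.e. m_l = l = 5, giving L_z = 5ℏ.
cos θ_min = 5/√30, so θ_min ≈ 24.1°.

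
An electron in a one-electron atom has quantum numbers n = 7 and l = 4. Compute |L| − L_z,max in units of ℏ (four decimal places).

|L| = 2√5 ℏ ≈ 4.4721ℏ, while L_z,max = lℏ = 4ℏ.
The difference is (2√5 − 4)ℏ ≈ 0.4721ℏ.

|L| − L_z,max ≈ 0.4721ℏ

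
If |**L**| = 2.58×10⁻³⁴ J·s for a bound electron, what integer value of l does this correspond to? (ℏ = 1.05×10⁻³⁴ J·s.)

l = 2

In units of ℏ, |L| ≈ 2.457.
Set l(l+1) = 6.04; the integer solution is l = 2.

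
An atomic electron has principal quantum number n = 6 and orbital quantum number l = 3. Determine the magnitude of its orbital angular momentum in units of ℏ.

|L| = ℏ√(l(l+1)) = ℏ√(3·4) = 2√3 ℏ

|L| = 2√3 ℏ ≈ 3.464ℏ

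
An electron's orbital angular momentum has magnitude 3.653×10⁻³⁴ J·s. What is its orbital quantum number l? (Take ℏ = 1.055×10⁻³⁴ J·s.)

In units of ℏ, |L| ≈ 3.463.
l(l+1) ≈ 3.463² ≈ 11.99, so l = 3.

l = 3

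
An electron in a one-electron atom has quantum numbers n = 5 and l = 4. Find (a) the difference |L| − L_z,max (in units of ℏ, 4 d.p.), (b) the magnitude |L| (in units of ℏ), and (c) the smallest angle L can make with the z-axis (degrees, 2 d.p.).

|L|−L_z,max ≈ 0.4721ℏ; |L| = 2√5 ℏ ≈ 4.472ℏ; θ_min ≈ 26.57°

|L| − L_z,max = (2√5 − 4)ℏ ≈ 0.4721ℏ.
|L| = ℏ√(4·5) = 2√5 ℏ ≈ 4.472ℏ.
cos θ_min = 4/√20, so θ_min ≈ 26.57°.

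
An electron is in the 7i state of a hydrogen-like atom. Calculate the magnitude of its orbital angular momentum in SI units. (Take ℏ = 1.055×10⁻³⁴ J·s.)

|L| = 6.837×10⁻³⁴ J·s

The 7i subshell has l = 6.
|L| = ℏ√(l(l+1)) = ℏ√(6·7) = √42 ℏ
Numerically, |L| = 6.481 × (1.055×10⁻³⁴ J·s) = 6.837×10⁻³⁴ J·s.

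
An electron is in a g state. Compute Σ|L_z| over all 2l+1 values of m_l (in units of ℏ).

The letter g corresponds to l = 4.
m_l runs from −4 to 4, i.e. {-4, -3, -2, -1, 0, 1, 2, 3, 4}.
Σ|m_l| = l(l+1) = 20.

Σ|L_z| = 20 ℏ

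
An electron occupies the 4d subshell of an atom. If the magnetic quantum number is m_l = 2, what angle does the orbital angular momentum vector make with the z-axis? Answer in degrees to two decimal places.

4d means n = 4, l = 2.
|L| = √(l(l+1)) ℏ = √6 ℏ.
L_z = m_l ℏ = 2ℏ.
cos θ = L_z/|L| = 2/√6, so θ ≈ 35.26°.

θ ≈ 35.26°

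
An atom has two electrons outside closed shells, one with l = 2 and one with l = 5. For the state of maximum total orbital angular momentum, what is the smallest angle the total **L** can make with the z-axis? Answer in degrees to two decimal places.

The total orbital quantum number L ranges from |l₁ − l₂| to l₁ + l₂ in integer steps.
L ∈ {3, 4, 5, 6, 7}.
The maximum is L = 7, with |L_tot| = ℏ√(7·8) = 2√14 ℏ.
The minimum angle with z is arccos(7/√56) ≈ 20.70°.

θ_min ≈ 20.70°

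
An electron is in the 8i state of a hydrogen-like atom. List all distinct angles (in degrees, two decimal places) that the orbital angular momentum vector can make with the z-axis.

θ ∈ {22.21°, 39.51°, 51.89°, 62.42°, 72.02°, 81.12°, 90.00°, 98.88°, 107.98°, 117.58°, 128.11°, 140.49°, 157.79°}

For 8i, l = 6.
|L| = ℏ√(l(l+1)) = √42 ℏ.
cos θ = m_l/√42 for each m_l ∈ {-6, -5, -4, -3, -2, -1, 0, 1, 2, 3, 4, 5, 6}.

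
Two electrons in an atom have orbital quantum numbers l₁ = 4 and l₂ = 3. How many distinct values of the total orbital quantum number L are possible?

7

Angular momentum addition gives L = |l₁ − l₂|, …, l₁ + l₂.
L ∈ {1, 2, 3, 4, 5, 6, 7}.
That is 7 values.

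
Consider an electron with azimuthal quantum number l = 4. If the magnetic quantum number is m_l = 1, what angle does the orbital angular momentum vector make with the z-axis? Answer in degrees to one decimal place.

θ ≈ 77.1°

|L| = √(l(l+1)) ℏ = 2√5 ℏ.
L_z = m_l ℏ = 1ℏ.
cos θ = L_z/|L| = 1/√20, so θ ≈ 77.1°.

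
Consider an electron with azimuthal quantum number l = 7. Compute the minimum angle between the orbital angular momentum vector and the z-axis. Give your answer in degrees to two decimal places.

|L|² = l(l+1)ℏ² = 56ℏ², so |L| = 2√14 ℏ.
The smallest angle corresponds to the largest L_z, i.e. m_l = l = 7, giving L_z = 7ℏ.
cos θ_min = 7/√56, so θ_min ≈ 20.70°.

θ_min ≈ 20.70°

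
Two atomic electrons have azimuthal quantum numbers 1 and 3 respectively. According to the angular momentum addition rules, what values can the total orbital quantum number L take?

L = 2, 3, 4

By the triangle rule, |l₁ − l₂| ≤ L ≤ l₁ + l₂.
L ∈ {2, 3, 4}.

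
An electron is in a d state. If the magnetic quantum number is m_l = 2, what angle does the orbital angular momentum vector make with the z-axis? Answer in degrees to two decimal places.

θ ≈ 35.26°

A d state has l = 2.
|L| = √(l(l+1)) ℏ = √6 ℏ.
L_z = m_l ℏ = 2ℏ.
cos θ = L_z/|L| = 2/√6, so θ ≈ 35.26°.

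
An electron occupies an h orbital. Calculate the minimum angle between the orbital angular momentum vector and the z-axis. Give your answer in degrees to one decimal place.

θ_min ≈ 24.1°

An h state has l = 5.
|L|² = l(l+1)ℏ² = 30ℏ², so |L| = √30 ℏ.
The smallest angle corresponds to the largest L_z, i.e. m_l = l = 5, giving L_z = 5ℏ.
cos θ_min = 5/√30, so θ_min ≈ 24.1°.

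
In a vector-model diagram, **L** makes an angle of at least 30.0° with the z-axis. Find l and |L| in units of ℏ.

l = 3, |L| = 2√3 ℏ ≈ 3.464ℏ

cos θ_min = l/√(l(l+1)) = √(l/(l+1)), so l/(l+1) = cos²(30.0°) = 0.7500.
Solving: l = 3.
Then |L| = ℏ√(3·4) = 2√3 ℏ.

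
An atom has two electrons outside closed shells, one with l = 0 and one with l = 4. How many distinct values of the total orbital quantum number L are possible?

The total orbital quantum number L ranges from |l₁ − l₂| to l₁ + l₂ in integer steps.
Allowed values: L = 4.
That is 1 value.

1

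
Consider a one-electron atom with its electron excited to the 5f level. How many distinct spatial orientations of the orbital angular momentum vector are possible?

The 5f level has l = 3.
The number of m_l values is 2l + 1 = 2·3 + 1 = 7.

7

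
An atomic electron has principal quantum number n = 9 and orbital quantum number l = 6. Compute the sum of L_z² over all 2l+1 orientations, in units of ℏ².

Σ(L_z)² = 182 ℏ²

m_l ∈ {-6, -5, -4, -3, -2, -1, 0, 1, 2, 3, 4, 5, 6}.
Summing m² from −6 to 6: Σ m_l² = 182.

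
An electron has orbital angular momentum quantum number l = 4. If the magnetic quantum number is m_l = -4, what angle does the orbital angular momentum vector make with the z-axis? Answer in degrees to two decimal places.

|L| = √(l(l+1)) ℏ = 2√5 ℏ.
L_z = m_l ℏ = −4ℏ.
cos θ = L_z/|L| = -4/√20, so θ ≈ 153.43°.

θ ≈ 153.43°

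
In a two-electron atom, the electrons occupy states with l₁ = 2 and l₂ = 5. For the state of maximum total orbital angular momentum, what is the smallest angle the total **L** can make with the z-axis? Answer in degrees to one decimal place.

The total orbital quantum number L ranges from |l₁ − l₂| to l₁ + l₂ in integer steps.
L ∈ {3, 4, 5, 6, 7}.
The maximum is L = 7, with |L_tot| = ℏ√(7·8) = 2√14 ℏ.
The minimum angle with z is arccos(7/√56) ≈ 20.7°.

θ_min ≈ 20.7°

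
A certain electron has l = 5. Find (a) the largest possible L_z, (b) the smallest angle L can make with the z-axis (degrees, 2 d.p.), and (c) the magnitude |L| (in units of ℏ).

L_z,max = 5ℏ; θ_min ≈ 24.09°; |L| = √30 ℏ ≈ 5.477ℏ

L_z,max = lℏ = 5ℏ.
cos θ_min = 5/√30, so θ_min ≈ 24.09°.
|L| = ℏ√(5·6) = √30 ℏ ≈ 5.477ℏ.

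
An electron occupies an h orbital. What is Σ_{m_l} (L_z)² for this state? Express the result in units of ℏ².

Σ(L_z)² = 110 ℏ²

H corresponds to l = 5.
m_l ∈ {-5, -4, -3, -2, -1, 0, 1, 2, 3, 4, 5}.
Summing m² from −5 to 5: Σ m_l² = 110.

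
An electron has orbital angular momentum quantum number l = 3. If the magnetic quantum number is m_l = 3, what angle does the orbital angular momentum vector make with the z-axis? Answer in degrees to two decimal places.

|L| = √(l(l+1)) ℏ = 2√3 ℏ.
L_z = m_l ℏ = 3ℏ.
cos θ = L_z/|L| = 3/√12, so θ ≈ 30.00°.

θ ≈ 30.00°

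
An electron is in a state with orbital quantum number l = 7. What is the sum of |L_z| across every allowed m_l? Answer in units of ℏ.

Σ|L_z| = 56 ℏ

m_l runs from −7 to 7, i.e. {-7, -6, -5, -4, -3, -2, -1, 0, 1, 2, 3, 4, 5, 6, 7}.
Σ|m_l| = 2·7(7+1)/2 = 56.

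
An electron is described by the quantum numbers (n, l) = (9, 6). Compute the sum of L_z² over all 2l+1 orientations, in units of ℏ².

Σ(L_z)² = 182 ℏ²

m_l ∈ {-6, -5, -4, -3, -2, -1, 0, 1, 2, 3, 4, 5, 6}.
Σ m_l² = 2·(1 + 4 + 9 + 16 + 25 + 36) = 182.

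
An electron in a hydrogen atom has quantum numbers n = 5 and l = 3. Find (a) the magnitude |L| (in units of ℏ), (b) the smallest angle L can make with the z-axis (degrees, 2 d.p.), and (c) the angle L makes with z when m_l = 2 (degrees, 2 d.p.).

|L| = ℏ√(3·4) = 2√3 ℏ ≈ 3.464ℏ.
cos θ_min = 3/√12, so θ_min ≈ 30.00°.
For m_l = 2: cos θ = 2/√12, θ ≈ 54.74°.

|L| = 2√3 ℏ ≈ 3.464ℏ; θ_min ≈ 30.00°; θ(m_l=2) ≈ 54.74°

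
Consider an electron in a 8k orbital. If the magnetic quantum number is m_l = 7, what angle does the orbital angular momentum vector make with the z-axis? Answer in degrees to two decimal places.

The 8k subshell has l = 7.
|L|² = l(l+1)ℏ² = 56ℏ², so |L| = 2√14 ℏ.
L_z = m_l ℏ = 7ℏ.
cos θ = L_z/|L| = 7/√56, so θ ≈ 20.70°.

θ ≈ 20.70°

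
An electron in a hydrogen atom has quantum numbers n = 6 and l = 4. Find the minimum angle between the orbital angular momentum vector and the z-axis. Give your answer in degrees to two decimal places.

|L| = ℏ√(l(l+1)) = 2√5 ℏ.
The smallest angle corresponds to the largest L_z, i.e. m_l = l = 4, giving L_z = 4ℏ.
cos θ_min = 4/√20, so θ_min ≈ 26.57°.

θ_min ≈ 26.57°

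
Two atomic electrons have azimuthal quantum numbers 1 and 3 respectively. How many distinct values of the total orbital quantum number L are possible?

By the triangle rule, |l₁ − l₂| ≤ L ≤ l₁ + l₂.
So L can be 2, 3, 4.
That is 3 values.

3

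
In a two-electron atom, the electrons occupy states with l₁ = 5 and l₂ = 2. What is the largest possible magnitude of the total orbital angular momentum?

|L_tot|_max = 2√14 ℏ ≈ 7.483ℏ

Angular momentum addition gives L = |l₁ − l₂|, …, l₁ + l₂.
So L can be 3, 4, 5, 6, 7.
The largest magnitude corresponds to L = 7: |L_tot| = ℏ√(7·8) = 2√14 ℏ.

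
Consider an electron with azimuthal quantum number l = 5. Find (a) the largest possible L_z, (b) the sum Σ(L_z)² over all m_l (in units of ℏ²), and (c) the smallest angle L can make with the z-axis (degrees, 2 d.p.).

L_z,max = 5ℏ; Σ(L_z)² = 110 ℏ²; θ_min ≈ 24.09°

L_z,max = lℏ = 5ℏ.
Σ m_l² = 110, so Σ(L_z)² = 110 ℏ².
cos θ_min = 5/√30, so θ_min ≈ 24.09°.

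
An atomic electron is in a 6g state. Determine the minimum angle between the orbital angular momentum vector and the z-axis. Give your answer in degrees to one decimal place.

θ_min ≈ 26.6°

6g means n = 6, l = 4.
|L|² = l(l+1)ℏ² = 20ℏ², so |L| = 2√5 ℏ.
The smallest angle corresponds to the largest L_z, i.e. m_l = l = 4, giving L_z = 4ℏ.
cos θ_min = 4/√20, so θ_min ≈ 26.6°.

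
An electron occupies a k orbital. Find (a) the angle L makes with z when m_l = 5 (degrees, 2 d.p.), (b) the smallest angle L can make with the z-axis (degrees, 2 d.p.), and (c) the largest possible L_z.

θ(m_l=5) ≈ 48.08°; θ_min ≈ 20.70°; L_z,max = 7ℏ

For a k orbital, l = 7.
For m_l = 5: cos θ = 5/√56, θ ≈ 48.08°.
cos θ_min = 7/√56, so θ_min ≈ 20.70°.
L_z,max = lℏ = 7ℏ.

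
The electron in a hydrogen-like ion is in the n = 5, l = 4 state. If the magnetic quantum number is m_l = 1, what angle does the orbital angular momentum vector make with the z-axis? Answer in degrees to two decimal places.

|L| = √(l(l+1)) ℏ = 2√5 ℏ.
L_z = m_l ℏ = 1ℏ.
cos θ = L_z/|L| = 1/√20, so θ ≈ 77.08°.

θ ≈ 77.08°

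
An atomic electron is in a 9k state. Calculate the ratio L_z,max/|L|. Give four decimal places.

The 9k subshell has l = 7.
|L| = 2√14 ℏ ≈ 7.4833ℏ, while L_z,max = lℏ = 7ℏ.
L_z,max/|L| = 7/√56 = 0.9354.

L_z,max/|L| = 0.9354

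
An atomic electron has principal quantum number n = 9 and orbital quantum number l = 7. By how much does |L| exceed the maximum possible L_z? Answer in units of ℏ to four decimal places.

|L| − L_z,max ≈ 0.4833ℏ

|L| = 2√14 ℏ ≈ 7.4833ℏ, while L_z,max = lℏ = 7ℏ.
The difference is (2√14 − 7)ℏ ≈ 0.4833ℏ.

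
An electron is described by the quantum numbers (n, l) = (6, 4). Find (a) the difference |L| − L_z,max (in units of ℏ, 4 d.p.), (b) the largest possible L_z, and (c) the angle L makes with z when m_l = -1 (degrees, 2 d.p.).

|L|−L_z,max ≈ 0.4721ℏ; L_z,max = 4ℏ; θ(m_l=-1) ≈ 102.92°

|L| − L_z,max = (2√5 − 4)ℏ ≈ 0.4721ℏ.
L_z,max = lℏ = 4ℏ.
For m_l = -1: cos θ = -1/√20, θ ≈ 102.92°.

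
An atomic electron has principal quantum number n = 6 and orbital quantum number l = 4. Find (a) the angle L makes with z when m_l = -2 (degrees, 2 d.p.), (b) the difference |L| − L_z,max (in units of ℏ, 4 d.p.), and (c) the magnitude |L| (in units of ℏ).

For m_l = -2: cos θ = -2/√20, θ ≈ 116.57°.
|L| − L_z,max = (2√5 − 4)ℏ ≈ 0.4721ℏ.
|L| = ℏ√(4·5) = 2√5 ℏ ≈ 4.472ℏ.

θ(m_l=-2) ≈ 116.57°; |L|−L_z,max ≈ 0.4721ℏ; |L| = 2√5 ℏ ≈ 4.472ℏ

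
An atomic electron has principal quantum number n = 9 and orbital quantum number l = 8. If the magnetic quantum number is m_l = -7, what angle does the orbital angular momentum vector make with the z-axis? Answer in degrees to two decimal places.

θ ≈ 145.58°

|L|² = l(l+1)ℏ² = 72ℏ², so |L| = 6√2 ℏ.
L_z = m_l ℏ = −7ℏ.
cos θ = L_z/|L| = -7/√72, so θ ≈ 145.58°.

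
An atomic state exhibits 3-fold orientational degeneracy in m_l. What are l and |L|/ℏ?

3 = 2l + 1, so l = (3−1)/2 = 1.
Then |L| = √(l(l+1)) ℏ = √2 ℏ.

l = 1, |L| = √2 ℏ ≈ 1.414ℏ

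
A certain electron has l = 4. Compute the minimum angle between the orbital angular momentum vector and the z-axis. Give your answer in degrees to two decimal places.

θ_min ≈ 26.57°

|L|² = l(l+1)ℏ² = 20ℏ², so |L| = 2√5 ℏ.
The smallest angle corresponds to the largest L_z, i.e. m_l = l = 4, giving L_z = 4ℏ.
cos θ_min = 4/√20, so θ_min ≈ 26.57°.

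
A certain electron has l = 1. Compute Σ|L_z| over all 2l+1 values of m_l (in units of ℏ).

Σ|L_z| = 2 ℏ

m_l runs from −1 to 1, i.e. {-1, 0, 1}.
Σ|m_l| = 2(1+2+…+1) = 2.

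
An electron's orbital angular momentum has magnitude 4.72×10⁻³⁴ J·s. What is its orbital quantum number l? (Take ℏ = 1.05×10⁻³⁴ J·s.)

In units of ℏ, |L| ≈ 4.495.
l(l+1) ≈ 4.495² ≈ 20.21, so l = 4.

l = 4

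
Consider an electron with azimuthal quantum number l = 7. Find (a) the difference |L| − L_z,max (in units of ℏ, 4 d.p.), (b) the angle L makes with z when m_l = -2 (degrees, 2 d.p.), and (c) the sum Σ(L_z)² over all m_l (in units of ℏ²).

|L| − L_z,max = (2√14 − 7)ℏ ≈ 0.4833ℏ.
For m_l = -2: cos θ = -2/√56, θ ≈ 105.50°.
Σ m_l² = 280, so Σ(L_z)² = 280 ℏ².

|L|−L_z,max ≈ 0.4833ℏ; θ(m_l=-2) ≈ 105.50°; Σ(L_z)² = 280 ℏ²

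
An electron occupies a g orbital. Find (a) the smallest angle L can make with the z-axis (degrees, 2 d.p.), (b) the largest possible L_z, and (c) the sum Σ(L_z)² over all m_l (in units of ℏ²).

θ_min ≈ 26.57°; L_z,max = 4ℏ; Σ(L_z)² = 60 ℏ²

For a g orbital, l = 4.
cos θ_min = 4/√20, so θ_min ≈ 26.57°.
L_z,max = lℏ = 4ℏ.
Σ m_l² = 60, so Σ(L_z)² = 60 ℏ².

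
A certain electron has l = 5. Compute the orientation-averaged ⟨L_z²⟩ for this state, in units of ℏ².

⟨L_z²⟩ = 10 ℏ²

m_l runs from −5 to 5, i.e. {-5, -4, -3, -2, -1, 0, 1, 2, 3, 4, 5}.
Average of L_z² over 11 states: 110/11 ℏ² = 10 ℏ².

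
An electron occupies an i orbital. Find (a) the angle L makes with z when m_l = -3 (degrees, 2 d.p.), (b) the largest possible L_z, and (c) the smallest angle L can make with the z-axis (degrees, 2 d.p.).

I corresponds to l = 6.
For m_l = -3: cos θ = -3/√42, θ ≈ 117.58°.
L_z,max = lℏ = 6ℏ.
cos θ_min = 6/√42, so θ_min ≈ 22.21°.

θ(m_l=-3) ≈ 117.58°; L_z,max = 6ℏ; θ_min ≈ 22.21°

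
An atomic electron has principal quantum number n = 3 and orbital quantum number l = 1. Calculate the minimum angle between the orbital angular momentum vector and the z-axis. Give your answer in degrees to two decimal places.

θ_min ≈ 45.00°

|L| = ℏ√(l(l+1)) = √2 ℏ.
The smallest angle corresponds to the largest L_z, i.e. m_l = l = 1, giving L_z = 1ℏ.
cos θ_min = 1/√2, so θ_min ≈ 45.00°.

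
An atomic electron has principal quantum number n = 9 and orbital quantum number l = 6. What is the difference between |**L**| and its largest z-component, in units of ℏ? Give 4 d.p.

|L| = √42 ℏ ≈ 6.4807ℏ, while L_z,max = lℏ = 6ℏ.
The difference is (√42 − 6)ℏ ≈ 0.4807ℏ.

|L| − L_z,max ≈ 0.4807ℏ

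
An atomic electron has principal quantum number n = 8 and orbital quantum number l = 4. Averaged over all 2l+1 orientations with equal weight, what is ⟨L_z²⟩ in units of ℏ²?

⟨L_z²⟩ = 6.667 ℏ²

The allowed m_l values are -4, -3, -2, -1, 0, 1, 2, 3, 4.
⟨L_z²⟩ = ℏ²·(Σ m_l²)/(2l+1) = ℏ²·60/9 = 6.667ℏ².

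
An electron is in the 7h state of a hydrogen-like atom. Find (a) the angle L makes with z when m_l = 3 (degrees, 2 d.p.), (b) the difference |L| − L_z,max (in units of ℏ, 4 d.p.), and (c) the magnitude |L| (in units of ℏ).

θ(m_l=3) ≈ 56.79°; |L|−L_z,max ≈ 0.4772ℏ; |L| = √30 ℏ ≈ 5.477ℏ

The 7h subshell has l = 5.
For m_l = 3: cos θ = 3/√30, θ ≈ 56.79°.
|L| − L_z,max = (√30 − 5)ℏ ≈ 0.4772ℏ.
|L| = ℏ√(5·6) = √30 ℏ ≈ 5.477ℏ.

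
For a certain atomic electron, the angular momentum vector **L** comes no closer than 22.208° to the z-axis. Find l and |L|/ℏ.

cos θ_min = l/√(l(l+1)) = √(l/(l+1)), so l/(l+1) = cos²(22.208°) = 0.8571.
Thus l = 0.8571/(1 − 0.8571) ≈ 6.
Then |L| = ℏ√(6·7) = √42 ℏ.

l = 6, |L| = √42 ℏ ≈ 6.481ℏ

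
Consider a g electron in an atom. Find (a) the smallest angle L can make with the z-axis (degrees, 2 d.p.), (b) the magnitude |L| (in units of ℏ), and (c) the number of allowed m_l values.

θ_min ≈ 26.57°; |L| = 2√5 ℏ ≈ 4.472ℏ; 9 values

A g state has l = 4.
cos θ_min = 4/√20, so θ_min ≈ 26.57°.
|L| = ℏ√(4·5) = 2√5 ℏ ≈ 4.472ℏ.
There are 2l+1 = 9 values of m_l.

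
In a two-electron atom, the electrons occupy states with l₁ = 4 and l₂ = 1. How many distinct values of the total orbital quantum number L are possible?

3

The total orbital quantum number L ranges from |l₁ − l₂| to l₁ + l₂ in integer steps.
L ∈ {3, 4, 5}.
That is 3 values.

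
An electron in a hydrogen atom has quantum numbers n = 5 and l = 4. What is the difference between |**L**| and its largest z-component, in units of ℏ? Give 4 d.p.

|L| = 2√5 ℏ ≈ 4.4721ℏ, while L_z,max = lℏ = 4ℏ.
The difference is (2√5 − 4)ℏ ≈ 0.4721ℏ.

|L| − L_z,max ≈ 0.4721ℏ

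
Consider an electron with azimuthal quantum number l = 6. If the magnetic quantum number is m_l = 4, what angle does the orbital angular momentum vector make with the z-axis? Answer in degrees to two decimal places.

|L| = √(l(l+1)) ℏ = √42 ℏ.
L_z = m_l ℏ = 4ℏ.
cos θ = L_z/|L| = 4/√42, so θ ≈ 51.89°.

θ ≈ 51.89°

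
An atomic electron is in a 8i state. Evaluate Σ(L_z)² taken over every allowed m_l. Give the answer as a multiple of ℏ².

Σ(L_z)² = 182 ℏ²

For 8i, l = 6.
The allowed m_l values are -6, -5, -4, -3, -2, -1, 0, 1, 2, 3, 4, 5, 6.
Summing m² from −6 to 6: Σ m_l² = 182.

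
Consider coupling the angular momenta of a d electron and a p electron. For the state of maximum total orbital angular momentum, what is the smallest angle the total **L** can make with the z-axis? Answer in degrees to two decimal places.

θ_min ≈ 30.00°

The total orbital quantum number L ranges from |l₁ − l₂| to l₁ + l₂ in integer steps.
So L can be 1, 2, 3.
The maximum is L = 3, with |L_tot| = ℏ√(3·4) = 2√3 ℏ.
The minimum angle with z is arccos(3/√12) ≈ 30.00°.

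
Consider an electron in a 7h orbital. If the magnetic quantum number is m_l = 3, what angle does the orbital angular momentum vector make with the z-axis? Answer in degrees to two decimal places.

7h means n = 7, l = 5.
|L| = ℏ√(l(l+1)) = √30 ℏ.
L_z = m_l ℏ = 3ℏ.
cos θ = L_z/|L| = 3/√30, so θ ≈ 56.79°.

θ ≈ 56.79°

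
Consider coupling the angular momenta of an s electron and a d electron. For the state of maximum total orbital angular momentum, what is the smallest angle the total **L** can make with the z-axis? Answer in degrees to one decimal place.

The total orbital quantum number L ranges from |l₁ − l₂| to l₁ + l₂ in integer steps.
L ∈ {2}.
The maximum is L = 2, with |L_tot| = ℏ√(2·3) = √6 ℏ.
The minimum angle with z is arccos(2/√6) ≈ 35.3°.

θ_min ≈ 35.3°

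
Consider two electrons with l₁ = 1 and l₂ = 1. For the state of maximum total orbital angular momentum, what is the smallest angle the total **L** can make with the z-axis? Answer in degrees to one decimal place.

The total orbital quantum number L ranges from |l₁ − l₂| to l₁ + l₂ in integer steps.
So L can be 0, 1, 2.
The maximum is L = 2, with |L_tot| = ℏ√(2·3) = √6 ℏ.
The minimum angle with z is arccos(2/√6) ≈ 35.3°.

θ_min ≈ 35.3°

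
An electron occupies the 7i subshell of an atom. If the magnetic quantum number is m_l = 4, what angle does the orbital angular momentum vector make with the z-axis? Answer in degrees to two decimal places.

θ ≈ 51.89°

7i means n = 7, l = 6.
|L| = ℏ√(l(l+1)) = √42 ℏ.
L_z = m_l ℏ = 4ℏ.
cos θ = L_z/|L| = 4/√42, so θ ≈ 51.89°.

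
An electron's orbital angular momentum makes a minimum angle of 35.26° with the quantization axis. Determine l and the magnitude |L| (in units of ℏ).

At minimum angle, m_l = l, so cos θ = l/√(l(l+1)); cos²θ = l/(l+1) = 0.6667.
Thus l = 0.6667/(1 − 0.6667) ≈ 2.
Then |L| = ℏ√(2·3) = √6 ℏ.

l = 2, |L| = √6 ℏ ≈ 2.449ℏ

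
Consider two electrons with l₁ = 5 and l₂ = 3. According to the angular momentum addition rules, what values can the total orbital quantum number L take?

The total orbital quantum number L ranges from |l₁ − l₂| to l₁ + l₂ in integer steps.
So L can be 2, 3, 4, 5, 6, 7, 8.

L = 2, 3, 4, 5, 6, 7, 8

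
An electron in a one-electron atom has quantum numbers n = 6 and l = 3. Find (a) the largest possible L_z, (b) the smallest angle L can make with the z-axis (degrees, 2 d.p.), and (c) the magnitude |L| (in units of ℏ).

L_z,max = 3ℏ; θ_min ≈ 30.00°; |L| = 2√3 ℏ ≈ 3.464ℏ

L_z,max = lℏ = 3ℏ.
cos θ_min = 3/√12, so θ_min ≈ 30.00°.
|L| = ℏ√(3·4) = 2√3 ℏ ≈ 3.464ℏ.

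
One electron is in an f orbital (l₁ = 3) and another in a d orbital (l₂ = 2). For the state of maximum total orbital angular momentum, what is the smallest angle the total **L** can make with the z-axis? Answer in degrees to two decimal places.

L runs from |3 − 2| = 1 to 3 + 2 = 5.
So L can be 1, 2, 3, 4, 5.
The maximum is L = 5, with |L_tot| = ℏ√(5·6) = √30 ℏ.
The minimum angle with z is arccos(5/√30) ≈ 24.09°.

θ_min ≈ 24.09°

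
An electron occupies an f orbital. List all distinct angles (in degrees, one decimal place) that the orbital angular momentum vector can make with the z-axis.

θ ∈ {30.0°, 54.7°, 73.2°, 90.0°, 106.8°, 125.3°, 150.0°}

For an f orbital, l = 3.
|L| = √(l(l+1)) ℏ = 2√3 ℏ.
cos θ = m_l/√12 for each m_l ∈ {-3, -2, -1, 0, 1, 2, 3}.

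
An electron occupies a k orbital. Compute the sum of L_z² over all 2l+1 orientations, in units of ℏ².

Σ(L_z)² = 280 ℏ²

For a k orbital, l = 7.
The allowed m_l values are -7, -6, -5, -4, -3, -2, -1, 0, 1, 2, 3, 4, 5, 6, 7.
Σ m_l² = 2·(1 + 4 + 9 + 16 + 25 + 36 + 49) = 280.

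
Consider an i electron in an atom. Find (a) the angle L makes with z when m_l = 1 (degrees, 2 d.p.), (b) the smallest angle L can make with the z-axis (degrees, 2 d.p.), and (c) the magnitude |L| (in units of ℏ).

θ(m_l=1) ≈ 81.12°; θ_min ≈ 22.21°; |L| = √42 ℏ ≈ 6.481ℏ

An i state has l = 6.
For m_l = 1: cos θ = 1/√42, θ ≈ 81.12°.
cos θ_min = 6/√42, so θ_min ≈ 22.21°.
|L| = ℏ√(6·7) = √42 ℏ ≈ 6.481ℏ.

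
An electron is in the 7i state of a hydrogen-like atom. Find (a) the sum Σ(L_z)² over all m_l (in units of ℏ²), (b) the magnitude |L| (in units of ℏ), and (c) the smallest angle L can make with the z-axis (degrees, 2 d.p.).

Σ(L_z)² = 182 ℏ²; |L| = √42 ℏ ≈ 6.481ℏ; θ_min ≈ 22.21°

For 7i, l = 6.
Σ m_l² = 182, so Σ(L_z)² = 182 ℏ².
|L| = ℏ√(6·7) = √42 ℏ ≈ 6.481ℏ.
cos θ_min = 6/√42, so θ_min ≈ 22.21°.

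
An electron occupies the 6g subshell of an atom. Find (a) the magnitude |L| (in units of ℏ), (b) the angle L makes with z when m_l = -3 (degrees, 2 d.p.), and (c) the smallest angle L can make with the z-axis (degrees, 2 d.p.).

|L| = 2√5 ℏ ≈ 4.472ℏ; θ(m_l=-3) ≈ 132.13°; θ_min ≈ 26.57°

6g means n = 6, l = 4.
|L| = ℏ√(4·5) = 2√5 ℏ ≈ 4.472ℏ.
For m_l = -3: cos θ = -3/√20, θ ≈ 132.13°.
cos θ_min = 4/√20, so θ_min ≈ 26.57°.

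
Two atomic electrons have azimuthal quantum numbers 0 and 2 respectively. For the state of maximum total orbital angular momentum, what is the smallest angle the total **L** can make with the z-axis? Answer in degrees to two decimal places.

θ_min ≈ 35.26°

By the triangle rule, |l₁ − l₂| ≤ L ≤ l₁ + l₂.
Allowed values: L = 2.
The maximum is L = 2, with |L_tot| = ℏ√(2·3) = √6 ℏ.
The minimum angle with z is arccos(2/√6) ≈ 35.26°.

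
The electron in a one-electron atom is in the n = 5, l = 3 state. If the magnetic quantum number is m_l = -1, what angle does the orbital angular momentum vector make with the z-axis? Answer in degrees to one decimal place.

|L|² = l(l+1)ℏ² = 12ℏ², so |L| = 2√3 ℏ.
L_z = m_l ℏ = −1ℏ.
cos θ = L_z/|L| = -1/√12, so θ ≈ 106.8°.

θ ≈ 106.8°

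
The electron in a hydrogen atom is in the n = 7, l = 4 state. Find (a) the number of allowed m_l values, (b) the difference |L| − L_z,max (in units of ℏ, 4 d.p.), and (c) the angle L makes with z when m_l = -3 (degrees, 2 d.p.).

There are 2l+1 = 9 values of m_l.
|L| − L_z,max = (2√5 − 4)ℏ ≈ 0.4721ℏ.
For m_l = -3: cos θ = -3/√20, θ ≈ 132.13°.

9 values; |L|−L_z,max ≈ 0.4721ℏ; θ(m_l=-3) ≈ 132.13°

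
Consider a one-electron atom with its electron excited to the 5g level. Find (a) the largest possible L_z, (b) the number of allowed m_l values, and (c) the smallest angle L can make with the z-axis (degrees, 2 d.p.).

L_z,max = 4ℏ; 9 values; θ_min ≈ 26.57°

The 5g level has l = 4.
L_z,max = lℏ = 4ℏ.
There are 2l+1 = 9 values of m_l.
cos θ_min = 4/√20, so θ_min ≈ 26.57°.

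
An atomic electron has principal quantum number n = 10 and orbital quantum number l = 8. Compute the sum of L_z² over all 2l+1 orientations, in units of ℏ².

Σ(L_z)² = 408 ℏ²

m_l ∈ {-8, -7, -6, -5, -4, -3, -2, -1, 0, 1, 2, 3, 4, 5, 6, 7, 8}.
Σ m_l² = l(l+1)(2l+1)/3 = 8·9·17/3 = 408.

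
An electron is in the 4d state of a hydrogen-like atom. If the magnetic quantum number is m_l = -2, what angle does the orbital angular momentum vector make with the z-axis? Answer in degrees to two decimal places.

4d means n = 4, l = 2.
|L|² = l(l+1)ℏ² = 6ℏ², so |L| = √6 ℏ.
L_z = m_l ℏ = −2ℏ.
cos θ = L_z/|L| = -2/√6, so θ ≈ 144.74°.

θ ≈ 144.74°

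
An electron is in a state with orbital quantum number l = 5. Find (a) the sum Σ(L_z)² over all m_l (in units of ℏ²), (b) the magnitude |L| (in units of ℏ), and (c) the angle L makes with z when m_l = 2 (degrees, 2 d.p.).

Σ m_l² = 110, so Σ(L_z)² = 110 ℏ².
|L| = ℏ√(5·6) = √30 ℏ ≈ 5.477ℏ.
For m_l = 2: cos θ = 2/√30, θ ≈ 68.58°.

Σ(L_z)² = 110 ℏ²; |L| = √30 ℏ ≈ 5.477ℏ; θ(m_l=2) ≈ 68.58°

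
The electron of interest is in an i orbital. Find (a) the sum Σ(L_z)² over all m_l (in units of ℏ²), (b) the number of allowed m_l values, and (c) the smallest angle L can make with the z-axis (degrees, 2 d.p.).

The letter i corresponds to l = 6.
Σ m_l² = 182, so Σ(L_z)² = 182 ℏ².
There are 2l+1 = 13 values of m_l.
cos θ_min = 6/√42, so θ_min ≈ 22.21°.

Σ(L_z)² = 182 ℏ²; 13 values; θ_min ≈ 22.21°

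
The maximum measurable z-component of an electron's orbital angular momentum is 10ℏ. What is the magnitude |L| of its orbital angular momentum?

Since max m_l = l, l = 10.
|L| = ℏ√(l(l+1)) = √110 ℏ.

|L| = √110 ℏ ≈ 10.488ℏ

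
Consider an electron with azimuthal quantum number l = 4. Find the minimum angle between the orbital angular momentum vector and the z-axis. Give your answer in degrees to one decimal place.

|L|² = l(l+1)ℏ² = 20ℏ², so |L| = 2√5 ℏ.
The smallest angle corresponds to the largest L_z, i.e. m_l = l = 4, giving L_z = 4ℏ.
cos θ_min = 4/√20, so θ_min ≈ 26.6°.

θ_min ≈ 26.6°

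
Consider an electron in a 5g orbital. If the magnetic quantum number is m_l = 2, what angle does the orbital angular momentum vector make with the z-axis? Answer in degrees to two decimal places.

θ ≈ 63.43°

5g means n = 5, l = 4.
|L| = ℏ√(l(l+1)) = 2√5 ℏ.
L_z = m_l ℏ = 2ℏ.
cos θ = L_z/|L| = 2/√20, so θ ≈ 63.43°.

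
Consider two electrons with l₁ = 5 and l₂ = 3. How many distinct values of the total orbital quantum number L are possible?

7

The total orbital quantum number L ranges from |l₁ − l₂| to l₁ + l₂ in integer steps.
So L can be 2, 3, 4, 5, 6, 7, 8.
That is 7 values.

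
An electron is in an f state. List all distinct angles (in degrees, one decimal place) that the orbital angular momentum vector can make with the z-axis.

The letter f corresponds to l = 3.
|L| = √(l(l+1)) ℏ = 2√3 ℏ.
cos θ = m_l/√12 for each m_l ∈ {-3, -2, -1, 0, 1, 2, 3}.

θ ∈ {30.0°, 54.7°, 73.2°, 90.0°, 106.8°, 125.3°, 150.0°}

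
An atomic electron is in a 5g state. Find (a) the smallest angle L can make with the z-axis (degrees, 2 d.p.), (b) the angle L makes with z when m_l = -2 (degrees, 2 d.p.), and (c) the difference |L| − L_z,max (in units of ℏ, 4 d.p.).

θ_min ≈ 26.57°; θ(m_l=-2) ≈ 116.57°; |L|−L_z,max ≈ 0.4721ℏ

For 5g, l = 4.
cos θ_min = 4/√20, so θ_min ≈ 26.57°.
For m_l = -2: cos θ = -2/√20, θ ≈ 116.57°.
|L| − L_z,max = (2√5 − 4)ℏ ≈ 0.4721ℏ.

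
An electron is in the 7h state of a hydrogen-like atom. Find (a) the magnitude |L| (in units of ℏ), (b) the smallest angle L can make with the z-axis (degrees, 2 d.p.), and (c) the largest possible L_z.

|L| = √30 ℏ ≈ 5.477ℏ; θ_min ≈ 24.09°; L_z,max = 5ℏ

The 7h subshell has l = 5.
|L| = ℏ√(5·6) = √30 ℏ ≈ 5.477ℏ.
cos θ_min = 5/√30, so θ_min ≈ 24.09°.
L_z,max = lℏ = 5ℏ.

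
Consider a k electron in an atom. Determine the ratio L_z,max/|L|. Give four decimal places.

L_z,max/|L| = 0.9354

For a k orbital, l = 7.
|L| = 2√14 ℏ ≈ 7.4833ℏ, while L_z,max = lℏ = 7ℏ.
L_z,max/|L| = 7/√56 = 0.9354.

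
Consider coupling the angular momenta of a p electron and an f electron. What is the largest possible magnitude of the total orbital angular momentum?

|L_tot|_max = 2√5 ℏ ≈ 4.472ℏ

Angular momentum addition gives L = |l₁ − l₂|, …, l₁ + l₂.
Allowed values: L = 2, 3, 4.
The largest magnitude corresponds to L = 4: |L_tot| = ℏ√(4·5) = 2√5 ℏ.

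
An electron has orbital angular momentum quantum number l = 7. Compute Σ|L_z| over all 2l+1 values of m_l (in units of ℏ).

Σ|L_z| = 56 ℏ

The allowed m_l values are -7, -6, -5, -4, -3, -2, -1, 0, 1, 2, 3, 4, 5, 6, 7.
Σ|m_l| = 2(1+2+…+7) = 56.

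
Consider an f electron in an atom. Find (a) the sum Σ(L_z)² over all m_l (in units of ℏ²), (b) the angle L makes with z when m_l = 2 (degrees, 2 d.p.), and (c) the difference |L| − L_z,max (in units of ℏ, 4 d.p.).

For an f orbital, l = 3.
Σ m_l² = 28, so Σ(L_z)² = 28 ℏ².
For m_l = 2: cos θ = 2/√12, θ ≈ 54.74°.
|L| − L_z,max = (2√3 − 3)ℏ ≈ 0.4641ℏ.

Σ(L_z)² = 28 ℏ²; θ(m_l=2) ≈ 54.74°; |L|−L_z,max ≈ 0.4641ℏ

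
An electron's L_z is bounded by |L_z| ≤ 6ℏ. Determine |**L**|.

L_z,max = lℏ, so l = 6.
Then |L| = ℏ√(6·7) = √42 ℏ.

|L| = √42 ℏ ≈ 6.481ℏ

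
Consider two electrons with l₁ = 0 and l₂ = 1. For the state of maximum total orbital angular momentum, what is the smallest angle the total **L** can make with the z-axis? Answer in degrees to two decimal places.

θ_min ≈ 45.00°

Angular momentum addition gives L = |l₁ − l₂|, …, l₁ + l₂.
Allowed values: L = 1.
The maximum is L = 1, with |L_tot| = ℏ√(1·2) = √2 ℏ.
The minimum angle with z is arccos(1/√2) ≈ 45.00°.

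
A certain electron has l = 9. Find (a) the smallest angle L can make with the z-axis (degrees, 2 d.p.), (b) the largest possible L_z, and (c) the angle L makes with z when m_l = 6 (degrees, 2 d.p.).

θ_min ≈ 18.43°; L_z,max = 9ℏ; θ(m_l=6) ≈ 50.77°

cos θ_min = 9/√90, so θ_min ≈ 18.43°.
L_z,max = lℏ = 9ℏ.
For m_l = 6: cos θ = 6/√90, θ ≈ 50.77°.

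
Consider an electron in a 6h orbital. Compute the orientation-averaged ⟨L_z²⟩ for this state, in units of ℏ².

⟨L_z²⟩ = 10 ℏ²

The 6h subshell has l = 5.
m_l runs from −5 to 5, i.e. {-5, -4, -3, -2, -1, 0, 1, 2, 3, 4, 5}.
Average of L_z² over 11 states: 110/11 ℏ² = 10 ℏ².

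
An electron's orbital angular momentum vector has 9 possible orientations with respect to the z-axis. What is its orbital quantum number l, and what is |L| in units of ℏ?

2l + 1 = 9 ⇒ l = 4.
Then |L| = √(l(l+1)) ℏ = 2√5 ℏ.

l = 4, |L| = 2√5 ℏ ≈ 4.472ℏ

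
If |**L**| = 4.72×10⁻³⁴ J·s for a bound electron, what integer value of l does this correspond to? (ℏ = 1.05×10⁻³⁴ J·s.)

l = 4

In units of ℏ, |L| ≈ 4.495.
Set l(l+1) = 20.21; the integer solution is l = 4.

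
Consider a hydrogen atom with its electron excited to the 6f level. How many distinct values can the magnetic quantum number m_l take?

7

The 6f level has l = 3.
The number of m_l values is 2l + 1 = 2·3 + 1 = 7.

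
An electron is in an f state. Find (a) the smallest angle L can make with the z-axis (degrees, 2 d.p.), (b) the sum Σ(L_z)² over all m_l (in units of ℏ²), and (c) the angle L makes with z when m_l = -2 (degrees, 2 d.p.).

θ_min ≈ 30.00°; Σ(L_z)² = 28 ℏ²; θ(m_l=-2) ≈ 125.26°

The letter f corresponds to l = 3.
cos θ_min = 3/√12, so θ_min ≈ 30.00°.
Σ m_l² = 28, so Σ(L_z)² = 28 ℏ².
For m_l = -2: cos θ = -2/√12, θ ≈ 125.26°.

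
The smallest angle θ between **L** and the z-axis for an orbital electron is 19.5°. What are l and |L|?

l = 8, |L| = 6√2 ℏ ≈ 8.485ℏ

cos²θ_min = l/(l+1) = 0.8886.
l = cos²θ/sin²θ ≈ 8.
Then |L| = ℏ√(8·9) = 6√2 ℏ.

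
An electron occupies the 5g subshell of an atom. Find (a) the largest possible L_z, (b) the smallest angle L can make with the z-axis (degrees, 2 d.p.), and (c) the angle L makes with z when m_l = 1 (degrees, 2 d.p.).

The 5g subshell has l = 4.
L_z,max = lℏ = 4ℏ.
cos θ_min = 4/√20, so θ_min ≈ 26.57°.
For m_l = 1: cos θ = 1/√20, θ ≈ 77.08°.

L_z,max = 4ℏ; θ_min ≈ 26.57°; θ(m_l=1) ≈ 77.08°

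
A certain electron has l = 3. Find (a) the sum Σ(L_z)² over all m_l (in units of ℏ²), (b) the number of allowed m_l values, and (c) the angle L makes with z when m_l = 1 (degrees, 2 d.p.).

Σ m_l² = 28, so Σ(L_z)² = 28 ℏ².
There are 2l+1 = 7 values of m_l.
For m_l = 1: cos θ = 1/√12, θ ≈ 73.22°.

Σ(L_z)² = 28 ℏ²; 7 values; θ(m_l=1) ≈ 73.22°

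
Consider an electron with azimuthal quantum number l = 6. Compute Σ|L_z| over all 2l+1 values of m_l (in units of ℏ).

The allowed m_l values are -6, -5, -4, -3, -2, -1, 0, 1, 2, 3, 4, 5, 6.
Σ|m_l| = 2(1+2+…+6) = 42.

Σ|L_z| = 42 ℏ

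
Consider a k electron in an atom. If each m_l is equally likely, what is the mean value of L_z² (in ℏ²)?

⟨L_z²⟩ = 18.67 ℏ²

For a k orbital, l = 7.
m_l runs from −7 to 7, i.e. {-7, -6, -5, -4, -3, -2, -1, 0, 1, 2, 3, 4, 5, 6, 7}.
Average of L_z² over 15 states: 280/15 ℏ² = 18.67 ℏ².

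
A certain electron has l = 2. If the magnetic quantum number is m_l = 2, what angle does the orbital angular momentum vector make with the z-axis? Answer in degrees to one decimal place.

θ ≈ 35.3°

|L|² = l(l+1)ℏ² = 6ℏ², so |L| = √6 ℏ.
L_z = m_l ℏ = 2ℏ.
cos θ = L_z/|L| = 2/√6, so θ ≈ 35.3°.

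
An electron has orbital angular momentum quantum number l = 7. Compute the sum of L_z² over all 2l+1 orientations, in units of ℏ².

Σ(L_z)² = 280 ℏ²

The allowed m_l values are -7, -6, -5, -4, -3, -2, -1, 0, 1, 2, 3, 4, 5, 6, 7.
Σ m_l² = 2·(1 + 4 + 9 + 16 + 25 + 36 + 49) = 280.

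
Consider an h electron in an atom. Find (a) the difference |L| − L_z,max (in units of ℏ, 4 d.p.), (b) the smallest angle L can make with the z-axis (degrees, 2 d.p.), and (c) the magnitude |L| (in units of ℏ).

|L|−L_z,max ≈ 0.4772ℏ; θ_min ≈ 24.09°; |L| = √30 ℏ ≈ 5.477ℏ

For an h orbital, l = 5.
|L| − L_z,max = (√30 − 5)ℏ ≈ 0.4772ℏ.
cos θ_min = 5/√30, so θ_min ≈ 24.09°.
|L| = ℏ√(5·6) = √30 ℏ ≈ 5.477ℏ.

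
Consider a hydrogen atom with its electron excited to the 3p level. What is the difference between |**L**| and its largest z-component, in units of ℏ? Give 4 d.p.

The 3p level has l = 1.
|L| = √2 ℏ ≈ 1.4142ℏ, while L_z,max = lℏ = 1ℏ.
The difference is (√2 − 1)ℏ ≈ 0.4142ℏ.

|L| − L_z,max ≈ 0.4142ℏ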